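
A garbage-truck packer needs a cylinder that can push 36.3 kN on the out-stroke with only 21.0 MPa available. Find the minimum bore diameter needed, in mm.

Extension force acts on the full piston face: F = P × (π/4)D².
D = √(4F / (πP)) = √(4 × 36.3 kN / (π × 21.0 MPa))

D ≈ 46.9 mm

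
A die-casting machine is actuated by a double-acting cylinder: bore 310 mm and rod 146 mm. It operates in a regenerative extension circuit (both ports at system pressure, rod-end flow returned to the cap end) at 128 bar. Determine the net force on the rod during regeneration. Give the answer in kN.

F ≈ 214 kN

With equal pressure on both faces, forces on the annular region cancel; the net push is pressure × rod cross-section.
Rod cross-section A_rod = π/4 × (146 mm)² = 16740 mm^2
F = P × A_rod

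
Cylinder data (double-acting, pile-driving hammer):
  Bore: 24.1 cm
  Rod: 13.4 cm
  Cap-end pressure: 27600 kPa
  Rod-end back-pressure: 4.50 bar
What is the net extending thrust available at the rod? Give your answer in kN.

Cap-side area A_cap = π/4 × (24.1 cm)² = 456.2 cm^2
Rod-side annular area A_ann = π/4 × (24.1² − 13.4²) = 315.1 cm^2
Net thrust = P_cap·A_cap − P_rod·A_ann = 1259 kN − 14.18 kN

F ≈ 1240 kN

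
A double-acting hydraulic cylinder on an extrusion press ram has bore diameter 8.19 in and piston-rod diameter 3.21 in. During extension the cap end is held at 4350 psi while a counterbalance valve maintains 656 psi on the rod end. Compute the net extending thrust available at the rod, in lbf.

Cap-side area A_cap = π/4 × (8.19 in)² = 52.68 in^2
Rod-side annular area A_ann = π/4 × (8.19² − 3.21²) = 44.59 in^2
Net thrust = P_cap·A_cap − P_rod·A_ann = 2.292e5 lbf − 29250 lbf

F ≈ 2.00e5 lbf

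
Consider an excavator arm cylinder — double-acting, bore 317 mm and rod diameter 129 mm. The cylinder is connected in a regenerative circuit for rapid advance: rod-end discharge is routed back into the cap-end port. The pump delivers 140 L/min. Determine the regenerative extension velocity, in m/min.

In regeneration the rod-end outflow joins the pump flow into the cap end, so the net volume the pump must supply per unit advance equals the rod cross-section area.
Rod cross-section A_rod = π/4 × (129 mm)² = 13070 mm^2
v = Q_pump / A_rod

v ≈ 10.7 m/min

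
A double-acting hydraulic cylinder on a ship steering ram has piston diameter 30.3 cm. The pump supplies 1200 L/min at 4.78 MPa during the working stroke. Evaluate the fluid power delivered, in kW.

W ≈ 95.6 kW

Hydraulic power = P × Q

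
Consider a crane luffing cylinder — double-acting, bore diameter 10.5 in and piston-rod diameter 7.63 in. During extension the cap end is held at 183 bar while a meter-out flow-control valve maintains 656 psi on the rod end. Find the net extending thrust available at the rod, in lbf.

Cap-side area A_cap = π/4 × (10.5 in)² = 86.59 in^2
Rod-side annular area A_ann = π/4 × (10.5² − 7.63²) = 40.87 in^2
Net thrust = P_cap·A_cap − P_rod·A_ann = 2.298e5 lbf − 26810 lbf

F ≈ 2.03e5 lbf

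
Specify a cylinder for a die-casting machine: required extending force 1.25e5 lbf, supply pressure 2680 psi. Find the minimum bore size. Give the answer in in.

D ≈ 7.71 in

Extension force acts on the full piston face: F = P × (π/4)D².
D = √(4F / (πP)) = √(4 × 1.25e5 lbf / (π × 2680 psi))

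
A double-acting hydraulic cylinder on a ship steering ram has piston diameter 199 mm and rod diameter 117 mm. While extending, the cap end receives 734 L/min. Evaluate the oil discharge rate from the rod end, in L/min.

Q_out ≈ 480 L/min

Cap-side area A_cap = π/4 × (199 mm)² = 31100 mm^2
Rod-side annular area A_ann = π/4 × (199² − 117²) = 20350 mm^2
Piston speed v = Q_in/A_cap; rod-end outflow Q_out = v × A_ann = Q_in × A_ann/A_cap.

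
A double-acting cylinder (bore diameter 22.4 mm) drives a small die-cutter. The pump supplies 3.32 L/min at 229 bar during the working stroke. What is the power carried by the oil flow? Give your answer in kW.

Hydraulic power = P × Q

W ≈ 1.27 kW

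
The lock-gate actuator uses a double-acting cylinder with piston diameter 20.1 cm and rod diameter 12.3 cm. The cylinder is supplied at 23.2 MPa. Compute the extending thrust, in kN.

F ≈ 736 kN

Cap-side area A_cap = π/4 × (20.1 cm)² = 317.3 cm^2
F = P × A_cap = 23.2 MPa × A_cap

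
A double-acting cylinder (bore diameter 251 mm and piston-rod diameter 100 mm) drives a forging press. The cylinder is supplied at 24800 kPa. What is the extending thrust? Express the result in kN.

F ≈ 1230 kN

Cap-side area A_cap = π/4 × (251 mm)² = 49480 mm^2
F = P × A_cap = 24800 kPa × A_cap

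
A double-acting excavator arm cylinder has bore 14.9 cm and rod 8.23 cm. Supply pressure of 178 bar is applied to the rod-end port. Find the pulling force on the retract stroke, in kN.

F ≈ 216 kN

Rod-side annular area A_ann = π/4 × (14.9² − 8.23²) = 121.2 cm^2
On retraction the pressure acts on the annular area (bore minus rod).
F = P × A_ann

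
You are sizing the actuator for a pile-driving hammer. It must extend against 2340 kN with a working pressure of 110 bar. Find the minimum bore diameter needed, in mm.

D ≈ 520 mm

Extension force acts on the full piston face: F = P × (π/4)D².
D = √(4F / (πP)) = √(4 × 2340 kN / (π × 110 bar))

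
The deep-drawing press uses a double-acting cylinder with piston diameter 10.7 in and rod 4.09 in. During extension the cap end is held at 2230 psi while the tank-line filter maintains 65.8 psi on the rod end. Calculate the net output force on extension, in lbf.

Cap-side area A_cap = π/4 × (10.7 in)² = 89.92 in^2
Rod-side annular area A_ann = π/4 × (10.7² − 4.09²) = 76.78 in^2
Net thrust = P_cap·A_cap − P_rod·A_ann = 2.005e5 lbf − 5052 lbf

F ≈ 1.95e5 lbf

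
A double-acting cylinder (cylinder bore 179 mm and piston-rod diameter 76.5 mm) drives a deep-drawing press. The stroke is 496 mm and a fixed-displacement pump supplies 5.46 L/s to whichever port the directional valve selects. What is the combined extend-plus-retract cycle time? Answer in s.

t ≈ 4.15 s

Cap-side area A_cap = π/4 × (179 mm)² = 25160 mm^2
Rod-side annular area A_ann = π/4 × (179² − 76.5²) = 20570 mm^2
t_ext = A_cap·L/Q = 2.286 s
t_ret = A_ann·L/Q = 1.869 s
t_cycle = t_ext + t_ret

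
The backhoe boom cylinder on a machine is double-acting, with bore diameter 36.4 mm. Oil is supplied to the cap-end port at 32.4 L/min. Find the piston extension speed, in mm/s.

v ≈ 519 mm/s

Cap-side area A_cap = π/4 × (36.4 mm)² = 1041 mm^2
v = Q / A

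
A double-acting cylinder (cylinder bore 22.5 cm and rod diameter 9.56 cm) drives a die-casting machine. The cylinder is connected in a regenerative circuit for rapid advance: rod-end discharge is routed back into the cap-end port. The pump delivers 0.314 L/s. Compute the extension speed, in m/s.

v ≈ 0.0437 m/s

In regeneration the rod-end outflow joins the pump flow into the cap end, so the net volume the pump must supply per unit advance equals the rod cross-section area.
Rod cross-section A_rod = π/4 × (9.56 cm)² = 71.78 cm^2
v = Q_pump / A_rod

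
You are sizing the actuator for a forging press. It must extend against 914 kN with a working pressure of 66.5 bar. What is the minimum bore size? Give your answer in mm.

Extension force acts on the full piston face: F = P × (π/4)D².
D = √(4F / (πP)) = √(4 × 914 kN / (π × 66.5 bar))

D ≈ 418 mm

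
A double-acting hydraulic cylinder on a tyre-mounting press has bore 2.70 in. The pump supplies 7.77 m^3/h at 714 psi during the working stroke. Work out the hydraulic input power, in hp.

Hydraulic power = P × Q

W ≈ 14.2 hp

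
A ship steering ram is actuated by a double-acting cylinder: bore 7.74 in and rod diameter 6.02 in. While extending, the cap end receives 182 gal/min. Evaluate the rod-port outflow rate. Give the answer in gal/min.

Q_out ≈ 71.9 gal/min

Cap-side area A_cap = π/4 × (7.74 in)² = 47.05 in^2
Rod-side annular area A_ann = π/4 × (7.74² − 6.02²) = 18.59 in^2
Piston speed v = Q_in/A_cap; rod-end outflow Q_out = v × A_ann = Q_in × A_ann/A_cap.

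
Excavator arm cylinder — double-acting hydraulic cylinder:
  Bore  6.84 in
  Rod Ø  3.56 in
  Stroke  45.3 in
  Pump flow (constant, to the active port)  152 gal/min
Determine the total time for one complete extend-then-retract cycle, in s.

t ≈ 4.92 s

Cap-side area A_cap = π/4 × (6.84 in)² = 36.75 in^2
Rod-side annular area A_ann = π/4 × (6.84² − 3.56²) = 26.79 in^2
t_ext = A_cap·L/Q = 2.844 s
t_ret = A_ann·L/Q = 2.074 s
t_cycle = t_ext + t_ret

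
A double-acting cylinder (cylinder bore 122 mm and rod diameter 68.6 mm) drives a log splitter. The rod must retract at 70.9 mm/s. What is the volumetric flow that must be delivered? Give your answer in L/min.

Q ≈ 34.0 L/min

Rod-side annular area A_ann = π/4 × (122² − 68.6²) = 7994 mm^2
Q = A × v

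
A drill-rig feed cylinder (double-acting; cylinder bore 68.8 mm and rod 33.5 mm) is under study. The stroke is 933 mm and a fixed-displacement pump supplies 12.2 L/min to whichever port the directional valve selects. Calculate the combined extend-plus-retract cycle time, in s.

Cap-side area A_cap = π/4 × (68.8 mm)² = 3718 mm^2
Rod-side annular area A_ann = π/4 × (68.8² − 33.5²) = 2836 mm^2
t_ext = A_cap·L/Q = 17.06 s
t_ret = A_ann·L/Q = 13.01 s
t_cycle = t_ext + t_ret

t ≈ 30.1 s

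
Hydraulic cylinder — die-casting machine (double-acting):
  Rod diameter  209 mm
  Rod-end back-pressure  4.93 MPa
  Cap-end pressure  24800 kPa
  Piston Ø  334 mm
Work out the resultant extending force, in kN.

F ≈ 1910 kN

Cap-side area A_cap = π/4 × (334 mm)² = 87620 mm^2
Rod-side annular area A_ann = π/4 × (334² − 209²) = 53310 mm^2
Net thrust = P_cap·A_cap − P_rod·A_ann = 2173 kN − 262.8 kN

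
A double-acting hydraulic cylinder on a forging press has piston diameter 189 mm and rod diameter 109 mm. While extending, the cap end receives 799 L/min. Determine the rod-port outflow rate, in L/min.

Cap-side area A_cap = π/4 × (189 mm)² = 28060 mm^2
Rod-side annular area A_ann = π/4 × (189² − 109²) = 18720 mm^2
Piston speed v = Q_in/A_cap; rod-end outflow Q_out = v × A_ann = Q_in × A_ann/A_cap.

Q_out ≈ 533 L/min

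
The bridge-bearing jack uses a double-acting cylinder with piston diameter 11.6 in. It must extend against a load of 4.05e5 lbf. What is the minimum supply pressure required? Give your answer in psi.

Cap-side area A_cap = π/4 × (11.6 in)² = 105.7 in^2
P = F / A = 4.05e5 lbf / A

P ≈ 3830 psi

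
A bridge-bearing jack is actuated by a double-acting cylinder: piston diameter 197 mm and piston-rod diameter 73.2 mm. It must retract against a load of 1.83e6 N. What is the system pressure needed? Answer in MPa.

Rod-side annular area A_ann = π/4 × (197² − 73.2²) = 26270 mm^2
Retraction: pressure acts on the annular area.
P = F / A = 1.83e6 N / A

P ≈ 69.7 MPa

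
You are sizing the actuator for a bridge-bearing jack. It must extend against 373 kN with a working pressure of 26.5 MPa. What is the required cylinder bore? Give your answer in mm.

D ≈ 134 mm

Extension force acts on the full piston face: F = P × (π/4)D².
D = √(4F / (πP)) = √(4 × 373 kN / (π × 26.5 MPa))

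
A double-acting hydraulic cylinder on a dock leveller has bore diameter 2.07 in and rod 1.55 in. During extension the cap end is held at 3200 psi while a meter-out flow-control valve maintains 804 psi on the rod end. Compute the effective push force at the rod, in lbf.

F ≈ 9580 lbf

Cap-side area A_cap = π/4 × (2.07 in)² = 3.365 in^2
Rod-side annular area A_ann = π/4 × (2.07² − 1.55²) = 1.478 in^2
Net thrust = P_cap·A_cap − P_rod·A_ann = 10770 lbf − 1189 lbf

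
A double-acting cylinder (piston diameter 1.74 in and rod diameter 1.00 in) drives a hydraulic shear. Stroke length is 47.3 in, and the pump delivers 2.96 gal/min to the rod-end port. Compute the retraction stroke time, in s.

Rod-side annular area A_ann = π/4 × (1.74² − 1.00²) = 1.592 in^2
Swept volume V = A × L; t = V / Q = A·L / Q

t ≈ 6.61 s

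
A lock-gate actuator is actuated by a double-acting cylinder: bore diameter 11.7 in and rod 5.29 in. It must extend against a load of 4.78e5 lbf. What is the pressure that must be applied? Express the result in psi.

Cap-side area A_cap = π/4 × (11.7 in)² = 107.5 in^2
P = F / A = 4.78e5 lbf / A

P ≈ 4450 psi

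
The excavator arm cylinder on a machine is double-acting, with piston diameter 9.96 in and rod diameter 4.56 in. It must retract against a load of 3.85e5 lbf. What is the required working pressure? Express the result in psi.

P ≈ 6250 psi

Rod-side annular area A_ann = π/4 × (9.96² − 4.56²) = 61.58 in^2
Retraction: pressure acts on the annular area.
P = F / A = 3.85e5 lbf / A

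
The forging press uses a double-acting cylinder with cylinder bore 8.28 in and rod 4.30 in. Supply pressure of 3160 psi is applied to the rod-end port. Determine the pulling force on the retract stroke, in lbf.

Rod-side annular area A_ann = π/4 × (8.28² − 4.30²) = 39.32 in^2
On retraction the pressure acts on the annular area (bore minus rod).
F = P × A_ann

F ≈ 1.24e5 lbf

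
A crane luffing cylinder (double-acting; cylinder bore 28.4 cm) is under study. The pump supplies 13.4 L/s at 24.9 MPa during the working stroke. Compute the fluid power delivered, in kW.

W ≈ 334 kW

Hydraulic power = P × Q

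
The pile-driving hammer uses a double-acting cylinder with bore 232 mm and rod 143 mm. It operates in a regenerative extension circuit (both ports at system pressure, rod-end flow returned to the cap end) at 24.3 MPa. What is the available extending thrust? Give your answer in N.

With equal pressure on both faces, forces on the annular region cancel; the net push is pressure × rod cross-section.
Rod cross-section A_rod = π/4 × (143 mm)² = 16060 mm^2
F = P × A_rod

F ≈ 3.90e5 N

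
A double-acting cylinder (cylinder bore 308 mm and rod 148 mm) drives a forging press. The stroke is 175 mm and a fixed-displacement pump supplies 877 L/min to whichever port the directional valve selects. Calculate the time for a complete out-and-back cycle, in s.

Cap-side area A_cap = π/4 × (308 mm)² = 74510 mm^2
Rod-side annular area A_ann = π/4 × (308² − 148²) = 57300 mm^2
t_ext = A_cap·L/Q = 0.8920 s
t_ret = A_ann·L/Q = 0.6861 s
t_cycle = t_ext + t_ret

t ≈ 1.58 s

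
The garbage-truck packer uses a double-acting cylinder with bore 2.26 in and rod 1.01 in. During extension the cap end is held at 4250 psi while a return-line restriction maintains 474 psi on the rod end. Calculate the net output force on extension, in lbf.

F ≈ 15500 lbf

Cap-side area A_cap = π/4 × (2.26 in)² = 4.011 in^2
Rod-side annular area A_ann = π/4 × (2.26² − 1.01²) = 3.210 in^2
Net thrust = P_cap·A_cap − P_rod·A_ann = 17050 lbf − 1522 lbf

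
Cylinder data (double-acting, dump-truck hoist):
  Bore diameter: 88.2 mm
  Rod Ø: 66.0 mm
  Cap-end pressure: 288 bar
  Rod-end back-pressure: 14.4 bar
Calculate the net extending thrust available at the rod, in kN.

Cap-side area A_cap = π/4 × (88.2 mm)² = 6110 mm^2
Rod-side annular area A_ann = π/4 × (88.2² − 66.0²) = 2689 mm^2
Net thrust = P_cap·A_cap − P_rod·A_ann = 176.0 kN − 3.872 kN

F ≈ 172 kN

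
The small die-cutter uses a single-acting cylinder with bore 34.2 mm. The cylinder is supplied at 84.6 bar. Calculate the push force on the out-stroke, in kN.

F ≈ 7.77 kN

Cap-side area A_cap = π/4 × (34.2 mm)² = 918.6 mm^2
F = P × A_cap = 84.6 bar × A_cap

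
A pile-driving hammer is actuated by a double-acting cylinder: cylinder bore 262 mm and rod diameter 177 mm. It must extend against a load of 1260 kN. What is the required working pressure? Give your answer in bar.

P ≈ 234 bar

Cap-side area A_cap = π/4 × (262 mm)² = 53910 mm^2
P = F / A = 1260 kN / A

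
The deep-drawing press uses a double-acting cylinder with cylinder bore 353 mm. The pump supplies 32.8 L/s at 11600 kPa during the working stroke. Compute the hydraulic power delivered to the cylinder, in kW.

W ≈ 380 kW

Hydraulic power = P × Q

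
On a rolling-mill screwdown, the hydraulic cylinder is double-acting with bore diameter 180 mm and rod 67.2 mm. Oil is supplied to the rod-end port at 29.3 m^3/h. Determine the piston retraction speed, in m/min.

v ≈ 22.3 m/min

Rod-side annular area A_ann = π/4 × (180² − 67.2²) = 21900 mm^2
Flow into the rod-end port fills the annular volume.
v = Q / A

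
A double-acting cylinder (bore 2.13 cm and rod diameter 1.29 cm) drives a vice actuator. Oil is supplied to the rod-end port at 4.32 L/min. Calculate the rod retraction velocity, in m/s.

v ≈ 0.319 m/s

Rod-side annular area A_ann = π/4 × (2.13² − 1.29²) = 2.256 cm^2
Flow into the rod-end port fills the annular volume.
v = Q / A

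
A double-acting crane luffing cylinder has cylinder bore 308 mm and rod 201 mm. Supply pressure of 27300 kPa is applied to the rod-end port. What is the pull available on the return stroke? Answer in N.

Rod-side annular area A_ann = π/4 × (308² − 201²) = 42780 mm^2
On retraction the pressure acts on the annular area (bore minus rod).
F = P × A_ann

F ≈ 1.17e6 N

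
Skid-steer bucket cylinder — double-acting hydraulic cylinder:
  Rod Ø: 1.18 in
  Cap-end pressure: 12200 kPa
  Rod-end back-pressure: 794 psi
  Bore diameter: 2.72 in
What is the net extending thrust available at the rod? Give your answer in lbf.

Cap-side area A_cap = π/4 × (2.72 in)² = 5.811 in^2
Rod-side annular area A_ann = π/4 × (2.72² − 1.18²) = 4.717 in^2
Net thrust = P_cap·A_cap − P_rod·A_ann = 10280 lbf − 3745 lbf

F ≈ 6540 lbf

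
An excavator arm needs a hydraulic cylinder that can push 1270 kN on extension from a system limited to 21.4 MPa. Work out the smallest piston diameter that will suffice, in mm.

Extension force acts on the full piston face: F = P × (π/4)D².
D = √(4F / (πP)) = √(4 × 1270 kN / (π × 21.4 MPa))

D ≈ 275 mm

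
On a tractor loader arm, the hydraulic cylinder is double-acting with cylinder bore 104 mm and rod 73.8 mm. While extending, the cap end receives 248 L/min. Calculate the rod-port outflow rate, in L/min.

Q_out ≈ 123 L/min

Cap-side area A_cap = π/4 × (104 mm)² = 8495 mm^2
Rod-side annular area A_ann = π/4 × (104² − 73.8²) = 4217 mm^2
Piston speed v = Q_in/A_cap; rod-end outflow Q_out = v × A_ann = Q_in × A_ann/A_cap.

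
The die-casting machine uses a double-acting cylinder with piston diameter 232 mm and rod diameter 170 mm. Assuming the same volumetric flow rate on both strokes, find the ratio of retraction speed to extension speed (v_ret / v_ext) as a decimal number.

Cap-side area A_cap = π/4 × (232 mm)² = 42270 mm^2
Rod-side annular area A_ann = π/4 × (232² − 170²) = 19580 mm^2
For equal Q, v ∝ 1/A, so v_ret/v_ext = A_cap/A_ann.

v_ret/v_ext ≈ 2.16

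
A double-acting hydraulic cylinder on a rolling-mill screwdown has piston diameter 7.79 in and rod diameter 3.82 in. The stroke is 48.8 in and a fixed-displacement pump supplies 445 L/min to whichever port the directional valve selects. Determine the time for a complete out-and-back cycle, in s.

Cap-side area A_cap = π/4 × (7.79 in)² = 47.66 in^2
Rod-side annular area A_ann = π/4 × (7.79² − 3.82²) = 36.20 in^2
t_ext = A_cap·L/Q = 5.139 s
t_ret = A_ann·L/Q = 3.903 s
t_cycle = t_ext + t_ret

t ≈ 9.04 s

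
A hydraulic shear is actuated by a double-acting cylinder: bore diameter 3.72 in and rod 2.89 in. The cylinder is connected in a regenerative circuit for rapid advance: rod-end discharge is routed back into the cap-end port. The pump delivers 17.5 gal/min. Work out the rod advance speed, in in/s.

In regeneration the rod-end outflow joins the pump flow into the cap end, so the net volume the pump must supply per unit advance equals the rod cross-section area.
Rod cross-section A_rod = π/4 × (2.89 in)² = 6.560 in^2
v = Q_pump / A_rod

v ≈ 10.3 in/s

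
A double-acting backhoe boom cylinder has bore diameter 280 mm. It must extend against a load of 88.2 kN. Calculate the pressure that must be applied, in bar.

P ≈ 14.3 bar

Cap-side area A_cap = π/4 × (280 mm)² = 61580 mm^2
P = F / A = 88.2 kN / A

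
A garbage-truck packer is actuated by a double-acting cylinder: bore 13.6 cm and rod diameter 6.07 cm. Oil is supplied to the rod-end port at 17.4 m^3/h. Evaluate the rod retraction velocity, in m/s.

v ≈ 0.415 m/s

Rod-side annular area A_ann = π/4 × (13.6² − 6.07²) = 116.3 cm^2
Flow into the rod-end port fills the annular volume.
v = Q / A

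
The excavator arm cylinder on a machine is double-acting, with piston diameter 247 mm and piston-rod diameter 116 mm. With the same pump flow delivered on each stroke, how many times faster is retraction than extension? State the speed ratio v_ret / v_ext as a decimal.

v_ret/v_ext ≈ 1.28

Cap-side area A_cap = π/4 × (247 mm)² = 47920 mm^2
Rod-side annular area A_ann = π/4 × (247² − 116²) = 37350 mm^2
For equal Q, v ∝ 1/A, so v_ret/v_ext = A_cap/A_ann.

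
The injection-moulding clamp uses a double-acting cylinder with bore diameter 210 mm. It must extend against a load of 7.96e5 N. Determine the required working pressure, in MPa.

P ≈ 23.0 MPa

Cap-side area A_cap = π/4 × (210 mm)² = 34640 mm^2
P = F / A = 7.96e5 N / A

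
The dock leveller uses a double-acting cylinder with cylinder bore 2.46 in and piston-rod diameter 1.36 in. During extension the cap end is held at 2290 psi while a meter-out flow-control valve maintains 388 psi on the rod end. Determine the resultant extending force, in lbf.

F ≈ 9600 lbf

Cap-side area A_cap = π/4 × (2.46 in)² = 4.753 in^2
Rod-side annular area A_ann = π/4 × (2.46² − 1.36²) = 3.300 in^2
Net thrust = P_cap·A_cap − P_rod·A_ann = 10880 lbf − 1280 lbf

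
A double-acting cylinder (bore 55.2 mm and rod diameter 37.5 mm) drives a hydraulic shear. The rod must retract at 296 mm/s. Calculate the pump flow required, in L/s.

Rod-side annular area A_ann = π/4 × (55.2² − 37.5²) = 1289 mm^2
Q = A × v

Q ≈ 0.381 L/s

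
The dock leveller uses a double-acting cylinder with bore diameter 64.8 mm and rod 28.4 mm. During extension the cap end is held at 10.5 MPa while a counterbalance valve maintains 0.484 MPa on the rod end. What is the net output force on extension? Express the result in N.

Cap-side area A_cap = π/4 × (64.8 mm)² = 3298 mm^2
Rod-side annular area A_ann = π/4 × (64.8² − 28.4²) = 2664 mm^2
Net thrust = P_cap·A_cap − P_rod·A_ann = 34630 N − 1290 N

F ≈ 33300 N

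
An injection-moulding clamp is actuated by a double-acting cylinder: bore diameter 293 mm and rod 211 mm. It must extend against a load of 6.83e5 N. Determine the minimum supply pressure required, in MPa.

Cap-side area A_cap = π/4 × (293 mm)² = 67430 mm^2
P = F / A = 6.83e5 N / A

P ≈ 10.1 MPa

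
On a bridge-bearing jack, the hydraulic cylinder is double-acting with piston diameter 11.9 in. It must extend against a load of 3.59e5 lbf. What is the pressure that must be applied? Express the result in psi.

Cap-side area A_cap = π/4 × (11.9 in)² = 111.2 in^2
P = F / A = 3.59e5 lbf / A

P ≈ 3230 psi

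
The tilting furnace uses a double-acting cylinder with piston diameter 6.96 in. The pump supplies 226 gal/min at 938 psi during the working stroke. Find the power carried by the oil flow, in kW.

W ≈ 92.2 kW

Hydraulic power = P × Q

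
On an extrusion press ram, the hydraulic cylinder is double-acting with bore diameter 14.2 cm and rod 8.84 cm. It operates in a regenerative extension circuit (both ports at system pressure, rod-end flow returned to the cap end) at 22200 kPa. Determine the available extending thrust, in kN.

With equal pressure on both faces, forces on the annular region cancel; the net push is pressure × rod cross-section.
Rod cross-section A_rod = π/4 × (8.84 cm)² = 61.38 cm^2
F = P × A_rod

F ≈ 136 kN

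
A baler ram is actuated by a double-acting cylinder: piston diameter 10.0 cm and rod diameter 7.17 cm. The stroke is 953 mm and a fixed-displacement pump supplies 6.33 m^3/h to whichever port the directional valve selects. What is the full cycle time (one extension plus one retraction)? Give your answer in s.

t ≈ 6.33 s

Cap-side area A_cap = π/4 × (10.0 cm)² = 78.54 cm^2
Rod-side annular area A_ann = π/4 × (10.0² − 7.17²) = 38.16 cm^2
t_ext = A_cap·L/Q = 4.257 s
t_ret = A_ann·L/Q = 2.068 s
t_cycle = t_ext + t_ret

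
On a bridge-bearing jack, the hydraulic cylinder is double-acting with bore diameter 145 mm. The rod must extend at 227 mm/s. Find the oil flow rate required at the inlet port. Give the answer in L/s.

Q ≈ 3.75 L/s

Cap-side area A_cap = π/4 × (145 mm)² = 16510 mm^2
Q = A × v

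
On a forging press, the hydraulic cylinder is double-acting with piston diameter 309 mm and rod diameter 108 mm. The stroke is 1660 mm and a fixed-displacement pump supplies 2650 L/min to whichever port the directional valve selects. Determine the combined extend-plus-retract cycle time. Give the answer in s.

Cap-side area A_cap = π/4 × (309 mm)² = 74990 mm^2
Rod-side annular area A_ann = π/4 × (309² − 108²) = 65830 mm^2
t_ext = A_cap·L/Q = 2.819 s
t_ret = A_ann·L/Q = 2.474 s
t_cycle = t_ext + t_ret

t ≈ 5.29 s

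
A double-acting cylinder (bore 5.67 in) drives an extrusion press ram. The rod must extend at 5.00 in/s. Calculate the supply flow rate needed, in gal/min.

Cap-side area A_cap = π/4 × (5.67 in)² = 25.25 in^2
Q = A × v

Q ≈ 32.8 gal/min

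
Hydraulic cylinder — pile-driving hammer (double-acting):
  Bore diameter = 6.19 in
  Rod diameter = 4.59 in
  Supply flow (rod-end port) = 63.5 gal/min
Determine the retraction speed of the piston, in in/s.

Rod-side annular area A_ann = π/4 × (6.19² − 4.59²) = 13.55 in^2
Flow into the rod-end port fills the annular volume.
v = Q / A

v ≈ 18.0 in/s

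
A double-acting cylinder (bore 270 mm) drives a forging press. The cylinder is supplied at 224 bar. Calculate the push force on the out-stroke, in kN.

Cap-side area A_cap = π/4 × (270 mm)² = 57260 mm^2
F = P × A_cap = 224 bar × A_cap

F ≈ 1280 kN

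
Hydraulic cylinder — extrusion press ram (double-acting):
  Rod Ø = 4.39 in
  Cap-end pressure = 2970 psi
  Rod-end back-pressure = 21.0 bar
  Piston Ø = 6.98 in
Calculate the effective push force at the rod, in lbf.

Cap-side area A_cap = π/4 × (6.98 in)² = 38.26 in^2
Rod-side annular area A_ann = π/4 × (6.98² − 4.39²) = 23.13 in^2
Net thrust = P_cap·A_cap − P_rod·A_ann = 1.136e5 lbf − 7045 lbf

F ≈ 1.07e5 lbf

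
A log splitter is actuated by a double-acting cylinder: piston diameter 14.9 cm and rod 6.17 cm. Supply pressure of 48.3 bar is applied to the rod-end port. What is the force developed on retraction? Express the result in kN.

Rod-side annular area A_ann = π/4 × (14.9² − 6.17²) = 144.5 cm^2
On retraction the pressure acts on the annular area (bore minus rod).
F = P × A_ann

F ≈ 69.8 kN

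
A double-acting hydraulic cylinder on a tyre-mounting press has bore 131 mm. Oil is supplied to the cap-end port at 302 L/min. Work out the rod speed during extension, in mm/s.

v ≈ 373 mm/s

Cap-side area A_cap = π/4 × (131 mm)² = 13480 mm^2
v = Q / A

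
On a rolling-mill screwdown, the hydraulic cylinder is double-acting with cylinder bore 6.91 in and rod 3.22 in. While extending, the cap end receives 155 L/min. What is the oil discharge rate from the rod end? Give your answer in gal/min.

Cap-side area A_cap = π/4 × (6.91 in)² = 37.50 in^2
Rod-side annular area A_ann = π/4 × (6.91² − 3.22²) = 29.36 in^2
Piston speed v = Q_in/A_cap; rod-end outflow Q_out = v × A_ann = Q_in × A_ann/A_cap.

Q_out ≈ 32.1 gal/min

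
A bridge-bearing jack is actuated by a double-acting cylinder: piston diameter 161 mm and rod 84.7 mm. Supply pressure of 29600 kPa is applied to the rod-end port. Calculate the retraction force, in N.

Rod-side annular area A_ann = π/4 × (161² − 84.7²) = 14720 mm^2
On retraction the pressure acts on the annular area (bore minus rod).
F = P × A_ann

F ≈ 4.36e5 N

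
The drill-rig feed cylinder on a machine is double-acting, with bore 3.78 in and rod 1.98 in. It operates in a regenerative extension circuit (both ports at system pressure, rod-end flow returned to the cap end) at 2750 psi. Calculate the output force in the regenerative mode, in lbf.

F ≈ 8470 lbf

With equal pressure on both faces, forces on the annular region cancel; the net push is pressure × rod cross-section.
Rod cross-section A_rod = π/4 × (1.98 in)² = 3.079 in^2
F = P × A_rod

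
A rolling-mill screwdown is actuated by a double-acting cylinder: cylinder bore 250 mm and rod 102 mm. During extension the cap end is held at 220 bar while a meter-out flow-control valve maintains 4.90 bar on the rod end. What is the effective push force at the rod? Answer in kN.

F ≈ 1060 kN

Cap-side area A_cap = π/4 × (250 mm)² = 49090 mm^2
Rod-side annular area A_ann = π/4 × (250² − 102²) = 40920 mm^2
Net thrust = P_cap·A_cap − P_rod·A_ann = 1080 kN − 20.05 kN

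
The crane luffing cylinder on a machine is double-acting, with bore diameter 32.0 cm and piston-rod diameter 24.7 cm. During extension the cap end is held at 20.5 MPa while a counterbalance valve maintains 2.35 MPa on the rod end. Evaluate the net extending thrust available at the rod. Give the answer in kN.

Cap-side area A_cap = π/4 × (32.0 cm)² = 804.2 cm^2
Rod-side annular area A_ann = π/4 × (32.0² − 24.7²) = 325.1 cm^2
Net thrust = P_cap·A_cap − P_rod·A_ann = 1649 kN − 76.39 kN

F ≈ 1570 kN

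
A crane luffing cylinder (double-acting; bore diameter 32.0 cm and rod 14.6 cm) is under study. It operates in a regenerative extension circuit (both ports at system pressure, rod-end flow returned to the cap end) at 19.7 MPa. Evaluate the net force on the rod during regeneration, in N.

F ≈ 3.30e5 N

With equal pressure on both faces, forces on the annular region cancel; the net push is pressure × rod cross-section.
Rod cross-section A_rod = π/4 × (14.6 cm)² = 167.4 cm^2
F = P × A_rod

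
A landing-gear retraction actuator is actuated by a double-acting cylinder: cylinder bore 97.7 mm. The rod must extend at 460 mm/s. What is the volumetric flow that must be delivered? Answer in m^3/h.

Cap-side area A_cap = π/4 × (97.7 mm)² = 7497 mm^2
Q = A × v

Q ≈ 12.4 m^3/h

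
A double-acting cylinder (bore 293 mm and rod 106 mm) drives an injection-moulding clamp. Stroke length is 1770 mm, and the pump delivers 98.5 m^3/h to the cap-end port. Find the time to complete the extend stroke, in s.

t ≈ 4.36 s

Cap-side area A_cap = π/4 × (293 mm)² = 67430 mm^2
Swept volume V = A × L; t = V / Q = A·L / Q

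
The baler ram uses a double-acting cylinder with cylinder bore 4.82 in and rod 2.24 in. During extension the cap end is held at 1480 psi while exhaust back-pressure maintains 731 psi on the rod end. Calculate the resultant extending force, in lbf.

Cap-side area A_cap = π/4 × (4.82 in)² = 18.25 in^2
Rod-side annular area A_ann = π/4 × (4.82² − 2.24²) = 14.31 in^2
Net thrust = P_cap·A_cap − P_rod·A_ann = 27010 lbf − 10460 lbf

F ≈ 16500 lbf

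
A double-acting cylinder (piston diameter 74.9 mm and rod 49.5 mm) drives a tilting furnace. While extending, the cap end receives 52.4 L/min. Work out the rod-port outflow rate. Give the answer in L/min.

Cap-side area A_cap = π/4 × (74.9 mm)² = 4406 mm^2
Rod-side annular area A_ann = π/4 × (74.9² − 49.5²) = 2482 mm^2
Piston speed v = Q_in/A_cap; rod-end outflow Q_out = v × A_ann = Q_in × A_ann/A_cap.

Q_out ≈ 29.5 L/min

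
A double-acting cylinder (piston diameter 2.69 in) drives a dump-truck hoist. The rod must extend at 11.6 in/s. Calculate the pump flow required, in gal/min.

Q ≈ 17.1 gal/min

Cap-side area A_cap = π/4 × (2.69 in)² = 5.683 in^2
Q = A × v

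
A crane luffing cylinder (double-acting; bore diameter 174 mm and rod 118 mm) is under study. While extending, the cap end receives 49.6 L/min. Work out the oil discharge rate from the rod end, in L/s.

Q_out ≈ 0.446 L/s

Cap-side area A_cap = π/4 × (174 mm)² = 23780 mm^2
Rod-side annular area A_ann = π/4 × (174² − 118²) = 12840 mm^2
Piston speed v = Q_in/A_cap; rod-end outflow Q_out = v × A_ann = Q_in × A_ann/A_cap.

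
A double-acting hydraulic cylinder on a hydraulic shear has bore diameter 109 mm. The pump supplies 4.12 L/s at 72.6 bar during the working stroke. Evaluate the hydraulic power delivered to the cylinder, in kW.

Hydraulic power = P × Q

W ≈ 29.9 kW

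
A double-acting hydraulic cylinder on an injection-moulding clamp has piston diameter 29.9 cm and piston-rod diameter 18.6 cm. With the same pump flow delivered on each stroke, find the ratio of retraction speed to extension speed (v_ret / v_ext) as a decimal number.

v_ret/v_ext ≈ 1.63

Cap-side area A_cap = π/4 × (29.9 cm)² = 702.2 cm^2
Rod-side annular area A_ann = π/4 × (29.9² − 18.6²) = 430.4 cm^2
For equal Q, v ∝ 1/A, so v_ret/v_ext = A_cap/A_ann.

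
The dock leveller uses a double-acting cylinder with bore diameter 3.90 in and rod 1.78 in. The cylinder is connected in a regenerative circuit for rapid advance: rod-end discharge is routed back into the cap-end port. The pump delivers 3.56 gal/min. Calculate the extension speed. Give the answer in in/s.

v ≈ 5.51 in/s

In regeneration the rod-end outflow joins the pump flow into the cap end, so the net volume the pump must supply per unit advance equals the rod cross-section area.
Rod cross-section A_rod = π/4 × (1.78 in)² = 2.488 in^2
v = Q_pump / A_rod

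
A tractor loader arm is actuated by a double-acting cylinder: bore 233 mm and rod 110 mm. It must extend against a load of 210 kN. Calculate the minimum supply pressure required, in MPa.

Cap-side area A_cap = π/4 × (233 mm)² = 42640 mm^2
P = F / A = 210 kN / A

P ≈ 4.93 MPa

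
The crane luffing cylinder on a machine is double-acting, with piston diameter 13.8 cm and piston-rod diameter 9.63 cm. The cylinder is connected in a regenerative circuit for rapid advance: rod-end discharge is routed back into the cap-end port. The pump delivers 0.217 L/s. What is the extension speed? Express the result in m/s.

In regeneration the rod-end outflow joins the pump flow into the cap end, so the net volume the pump must supply per unit advance equals the rod cross-section area.
Rod cross-section A_rod = π/4 × (9.63 cm)² = 72.84 cm^2
v = Q_pump / A_rod

v ≈ 0.0298 m/s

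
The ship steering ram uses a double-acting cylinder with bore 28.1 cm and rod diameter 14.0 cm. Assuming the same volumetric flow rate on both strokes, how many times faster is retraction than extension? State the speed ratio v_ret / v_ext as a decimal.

Cap-side area A_cap = π/4 × (28.1 cm)² = 620.2 cm^2
Rod-side annular area A_ann = π/4 × (28.1² − 14.0²) = 466.2 cm^2
For equal Q, v ∝ 1/A, so v_ret/v_ext = A_cap/A_ann.

v_ret/v_ext ≈ 1.33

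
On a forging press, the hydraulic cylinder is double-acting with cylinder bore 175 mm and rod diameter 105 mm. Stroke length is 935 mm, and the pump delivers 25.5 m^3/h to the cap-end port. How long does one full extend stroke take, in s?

t ≈ 3.17 s

Cap-side area A_cap = π/4 × (175 mm)² = 24050 mm^2
Swept volume V = A × L; t = V / Q = A·L / Q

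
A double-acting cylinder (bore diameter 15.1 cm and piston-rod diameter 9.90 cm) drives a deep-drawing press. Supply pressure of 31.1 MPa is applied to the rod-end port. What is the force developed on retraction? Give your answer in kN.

F ≈ 318 kN

Rod-side annular area A_ann = π/4 × (15.1² − 9.90²) = 102.1 cm^2
On retraction the pressure acts on the annular area (bore minus rod).
F = P × A_ann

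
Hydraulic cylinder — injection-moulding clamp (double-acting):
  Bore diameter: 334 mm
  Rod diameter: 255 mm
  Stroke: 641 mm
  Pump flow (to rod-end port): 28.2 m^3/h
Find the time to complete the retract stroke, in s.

Rod-side annular area A_ann = π/4 × (334² − 255²) = 36550 mm^2
Swept volume V = A × L; t = V / Q = A·L / Q

t ≈ 2.99 s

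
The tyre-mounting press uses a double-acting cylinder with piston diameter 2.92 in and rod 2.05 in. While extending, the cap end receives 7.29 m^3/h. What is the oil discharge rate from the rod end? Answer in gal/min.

Cap-side area A_cap = π/4 × (2.92 in)² = 6.697 in^2
Rod-side annular area A_ann = π/4 × (2.92² − 2.05²) = 3.396 in^2
Piston speed v = Q_in/A_cap; rod-end outflow Q_out = v × A_ann = Q_in × A_ann/A_cap.

Q_out ≈ 16.3 gal/min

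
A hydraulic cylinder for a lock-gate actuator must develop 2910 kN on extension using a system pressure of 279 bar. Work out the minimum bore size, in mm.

D ≈ 364 mm

Extension force acts on the full piston face: F = P × (π/4)D².
D = √(4F / (πP)) = √(4 × 2910 kN / (π × 279 bar))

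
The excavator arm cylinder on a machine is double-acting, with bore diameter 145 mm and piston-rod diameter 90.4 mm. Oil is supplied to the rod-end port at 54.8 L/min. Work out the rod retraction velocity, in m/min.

v ≈ 5.43 m/min

Rod-side annular area A_ann = π/4 × (145² − 90.4²) = 10090 mm^2
Flow into the rod-end port fills the annular volume.
v = Q / A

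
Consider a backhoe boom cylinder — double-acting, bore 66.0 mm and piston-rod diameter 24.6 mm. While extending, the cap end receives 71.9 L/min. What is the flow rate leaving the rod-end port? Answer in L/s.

Q_out ≈ 1.03 L/s

Cap-side area A_cap = π/4 × (66.0 mm)² = 3421 mm^2
Rod-side annular area A_ann = π/4 × (66.0² − 24.6²) = 2946 mm^2
Piston speed v = Q_in/A_cap; rod-end outflow Q_out = v × A_ann = Q_in × A_ann/A_cap.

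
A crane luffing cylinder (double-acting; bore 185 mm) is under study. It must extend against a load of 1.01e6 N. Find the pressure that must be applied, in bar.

Cap-side area A_cap = π/4 × (185 mm)² = 26880 mm^2
P = F / A = 1.01e6 N / A

P ≈ 376 bar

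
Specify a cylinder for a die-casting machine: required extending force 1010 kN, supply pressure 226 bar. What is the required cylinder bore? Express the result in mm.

Extension force acts on the full piston face: F = P × (π/4)D².
D = √(4F / (πP)) = √(4 × 1010 kN / (π × 226 bar))

D ≈ 239 mm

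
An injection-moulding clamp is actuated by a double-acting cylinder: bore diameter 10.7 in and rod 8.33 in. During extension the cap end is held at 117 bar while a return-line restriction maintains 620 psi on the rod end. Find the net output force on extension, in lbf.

Cap-side area A_cap = π/4 × (10.7 in)² = 89.92 in^2
Rod-side annular area A_ann = π/4 × (10.7² − 8.33²) = 35.42 in^2
Net thrust = P_cap·A_cap − P_rod·A_ann = 1.526e5 lbf − 21960 lbf

F ≈ 1.31e5 lbf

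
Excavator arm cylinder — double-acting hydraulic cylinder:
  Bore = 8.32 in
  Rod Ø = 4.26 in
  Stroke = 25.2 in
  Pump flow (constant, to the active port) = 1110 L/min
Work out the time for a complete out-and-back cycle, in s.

Cap-side area A_cap = π/4 × (8.32 in)² = 54.37 in^2
Rod-side annular area A_ann = π/4 × (8.32² − 4.26²) = 40.11 in^2
t_ext = A_cap·L/Q = 1.214 s
t_ret = A_ann·L/Q = 0.8954 s
t_cycle = t_ext + t_ret

t ≈ 2.11 s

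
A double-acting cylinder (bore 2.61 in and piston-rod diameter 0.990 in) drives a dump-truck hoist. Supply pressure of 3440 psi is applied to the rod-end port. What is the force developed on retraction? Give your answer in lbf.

F ≈ 15800 lbf

Rod-side annular area A_ann = π/4 × (2.61² − 0.990²) = 4.580 in^2
On retraction the pressure acts on the annular area (bore minus rod).
F = P × A_ann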